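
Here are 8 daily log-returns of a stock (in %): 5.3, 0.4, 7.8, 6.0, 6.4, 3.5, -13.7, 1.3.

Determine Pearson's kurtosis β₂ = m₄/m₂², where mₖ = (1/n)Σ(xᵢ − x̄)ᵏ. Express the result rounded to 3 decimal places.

x̄ = 2.1250
Σ(xᵢ − x̄)² = 331.5550 ⇒ m₂ = 41.44437
Σ(xᵢ − x̄)⁴ = 64426.6787 ⇒ m₄ = 8053.33484
m₂² = 1717.63622
β₂ = m₄/m₂² = 8053.33484 / 1717.63622 ≈ 4.689

4.689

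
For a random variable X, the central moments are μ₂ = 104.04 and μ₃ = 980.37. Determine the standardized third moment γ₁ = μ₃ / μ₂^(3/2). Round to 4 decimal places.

0.9238

σ = √μ₂ = √104.04 = 10.20000
σ³ = μ₂^(3/2) = 1061.20800
γ₁ = μ₃/σ³ = 980.37 / 1061.20800 ≈ 0.9238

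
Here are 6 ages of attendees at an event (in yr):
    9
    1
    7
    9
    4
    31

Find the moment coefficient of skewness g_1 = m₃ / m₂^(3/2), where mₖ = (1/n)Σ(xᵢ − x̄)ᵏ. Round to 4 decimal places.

x̄ = (9 + 1 + 7 + 9 + 4 + 31) / 6 = 10.1667
deviations (xᵢ − x̄): -1.1667, -9.1667, -3.1667, -1.1667, -6.1667, 20.8333
Σ(xᵢ − x̄)² = 568.8333 ⇒ m₂ = 568.8333/6 = 94.80556
Σ(xᵢ − x̄)³ = 8002.5556 ⇒ m₃ = 8002.5556/6 = 1333.75926
m₂^(3/2) = 94.80556^(1.5) = 923.10410
g_1 = m₃ / m₂^(3/2) = 1333.75926 / 923.10410 ≈ 1.4449

1.4449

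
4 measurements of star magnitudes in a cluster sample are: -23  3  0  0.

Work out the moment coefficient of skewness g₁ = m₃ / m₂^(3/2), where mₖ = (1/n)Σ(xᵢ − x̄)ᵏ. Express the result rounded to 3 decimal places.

-1.106

x̄ = (-23 + 3 + 0 + 0) / 4 = -5.0000
deviations (xᵢ − x̄): -18.0000, 8.0000, 5.0000, 5.0000
Σ(xᵢ − x̄)² = 438.0000 ⇒ m₂ = 438.0000/4 = 109.50000
Σ(xᵢ − x̄)³ = -5070.0000 ⇒ m₃ = -5070.0000/4 = -1267.50000
m₂^(3/2) = 109.50000^(1.5) = 1145.83261
g₁ = m₃ / m₂^(3/2) = -1267.50000 / 1145.83261 ≈ -1.106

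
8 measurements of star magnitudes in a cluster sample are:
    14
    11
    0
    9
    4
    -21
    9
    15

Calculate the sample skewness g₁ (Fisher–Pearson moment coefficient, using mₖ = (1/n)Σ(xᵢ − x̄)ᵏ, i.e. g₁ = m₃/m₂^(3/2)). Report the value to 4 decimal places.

-1.5420

x̄ = (14 + 11 + 0 + 9 + 4 - 21 + 9 + 15) / 8 = 5.1250
deviations (xᵢ − x̄): 8.8750, 5.8750, -5.1250, 3.8750, -1.1250, -26.1250, 3.8750, 9.8750
Σ(xᵢ − x̄)² = 950.8750 ⇒ m₂ = 950.8750/8 = 118.85938
Σ(xᵢ − x̄)³ = -15985.5938 ⇒ m₃ = -15985.5938/8 = -1998.19922
m₂^(3/2) = 118.85938^(1.5) = 1295.83637
g₁ = m₃ / m₂^(3/2) = -1998.19922 / 1295.83637 ≈ -1.5420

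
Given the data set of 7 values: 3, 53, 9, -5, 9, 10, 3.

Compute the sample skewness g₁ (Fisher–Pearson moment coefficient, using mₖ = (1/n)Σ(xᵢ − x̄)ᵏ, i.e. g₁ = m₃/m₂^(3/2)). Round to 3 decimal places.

x̄ = (3 + 53 + 9 - 5 + 9 + 10 + 3) / 7 = 11.7143
deviations (xᵢ − x̄): -8.7143, 41.2857, -2.7143, -16.7143, -2.7143, -1.7143, -8.7143
Σ(xᵢ − x̄)² = 2153.4286 ⇒ m₂ = 2153.4286/7 = 307.63265
Σ(xᵢ − x̄)³ = 64333.9592 ⇒ m₃ = 64333.9592/7 = 9190.56560
m₂^(3/2) = 307.63265^(1.5) = 5395.71058
g₁ = m₃ / m₂^(3/2) = 9190.56560 / 5395.71058 ≈ 1.703

1.703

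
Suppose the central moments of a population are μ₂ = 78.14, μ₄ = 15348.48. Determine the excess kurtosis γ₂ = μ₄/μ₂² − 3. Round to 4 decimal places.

μ₂² = 78.14² = 6105.85960
μ₄/μ₂² = 15348.48 / 6105.85960 = 2.51373
γ₂ = 2.51373 − 3 ≈ -0.4863

-0.4863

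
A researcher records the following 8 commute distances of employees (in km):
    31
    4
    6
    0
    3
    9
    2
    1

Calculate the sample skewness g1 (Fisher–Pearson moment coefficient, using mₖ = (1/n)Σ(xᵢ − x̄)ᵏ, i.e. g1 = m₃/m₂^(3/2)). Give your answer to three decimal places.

1.927

x̄ = (31 + 4 + 6 + 0 + 3 + 9 + 2 + 1) / 8 = 7.0000
deviations (xᵢ − x̄): 24.0000, -3.0000, -1.0000, -7.0000, -4.0000, 2.0000, -5.0000, -6.0000
Σ(xᵢ − x̄)² = 716.0000 ⇒ m₂ = 716.0000/8 = 89.50000
Σ(xᵢ − x̄)³ = 13056.0000 ⇒ m₃ = 13056.0000/8 = 1632.00000
m₂^(3/2) = 89.50000^(1.5) = 846.70973
g1 = m₃ / m₂^(3/2) = 1632.00000 / 846.70973 ≈ 1.927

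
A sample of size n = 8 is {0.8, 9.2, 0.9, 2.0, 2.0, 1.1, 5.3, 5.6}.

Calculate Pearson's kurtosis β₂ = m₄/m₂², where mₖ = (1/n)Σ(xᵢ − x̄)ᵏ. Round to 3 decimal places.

x̄ = 3.3625
Σ(xᵢ − x̄)² = 64.2987 ⇒ m₂ = 8.03734
Σ(xᵢ − x̄)⁴ = 1313.3417 ⇒ m₄ = 164.16771
m₂² = 64.59889
β₂ = m₄/m₂² = 164.16771 / 64.59889 ≈ 2.541

2.541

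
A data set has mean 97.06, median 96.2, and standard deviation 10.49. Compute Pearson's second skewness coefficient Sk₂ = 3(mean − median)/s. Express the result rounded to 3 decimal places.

Sk₂ = 3(97.06 − 96.2) / 10.49 = 3 × 0.8600 / 10.49
    = 2.5800 / 10.49 ≈ 0.246

0.246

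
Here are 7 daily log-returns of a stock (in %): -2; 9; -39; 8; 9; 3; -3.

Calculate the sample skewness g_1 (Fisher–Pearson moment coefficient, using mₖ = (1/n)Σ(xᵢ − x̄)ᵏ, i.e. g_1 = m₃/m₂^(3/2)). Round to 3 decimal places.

-1.686

x̄ = (-2 + 9 - 39 + 8 + 9 + 3 - 3) / 7 = -2.1429
deviations (xᵢ − x̄): 0.1429, 11.1429, -36.8571, 10.1429, 11.1429, 5.1429, -0.8571
Σ(xᵢ − x̄)² = 1736.8571 ⇒ m₂ = 1736.8571/7 = 248.12245
Σ(xᵢ − x̄)³ = -46122.6122 ⇒ m₃ = -46122.6122/7 = -6588.94461
m₂^(3/2) = 248.12245^(1.5) = 3908.40076
g_1 = m₃ / m₂^(3/2) = -6588.94461 / 3908.40076 ≈ -1.686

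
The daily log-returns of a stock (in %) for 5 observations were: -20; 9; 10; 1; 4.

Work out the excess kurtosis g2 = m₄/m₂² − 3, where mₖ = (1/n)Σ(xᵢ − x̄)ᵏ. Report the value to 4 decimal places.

x̄ = 0.8000
Σ(xᵢ − x̄)² = 594.8000 ⇒ m₂ = 118.96000
Σ(xᵢ − x̄)⁴ = 198967.3760 ⇒ m₄ = 39793.47520
m₂² = 14151.48160
g2 = m₄/m₂² − 3 = 2.81197 − 3 ≈ -0.1880

-0.1880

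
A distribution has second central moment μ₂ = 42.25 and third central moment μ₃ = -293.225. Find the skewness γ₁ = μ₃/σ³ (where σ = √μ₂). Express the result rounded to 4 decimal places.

-1.0677

σ = √μ₂ = √42.25 = 6.50000
σ³ = μ₂^(3/2) = 274.62500
γ₁ = μ₃/σ³ = -293.225 / 274.62500 ≈ -1.0677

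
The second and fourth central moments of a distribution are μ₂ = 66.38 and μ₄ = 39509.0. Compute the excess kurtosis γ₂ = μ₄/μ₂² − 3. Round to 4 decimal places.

μ₂² = 66.38² = 4406.30440
μ₄/μ₂² = 39509.0 / 4406.30440 = 8.96647
γ₂ = 8.96647 − 3 ≈ 5.9665

5.9665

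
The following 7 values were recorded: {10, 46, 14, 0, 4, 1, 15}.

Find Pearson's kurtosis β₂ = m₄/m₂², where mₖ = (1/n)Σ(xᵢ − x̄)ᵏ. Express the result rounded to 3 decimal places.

x̄ = 12.8571
Σ(xᵢ − x̄)² = 1496.8571 ⇒ m₂ = 213.83673
Σ(xᵢ − x̄)⁴ = 1259926.0117 ⇒ m₄ = 179989.43024
m₂² = 45726.14910
β₂ = m₄/m₂² = 179989.43024 / 45726.14910 ≈ 3.936

3.936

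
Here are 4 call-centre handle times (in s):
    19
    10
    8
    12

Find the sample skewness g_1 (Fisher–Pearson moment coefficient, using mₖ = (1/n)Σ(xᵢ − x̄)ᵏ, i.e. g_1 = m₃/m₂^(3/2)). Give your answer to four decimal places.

x̄ = (19 + 10 + 8 + 12) / 4 = 12.2500
deviations (xᵢ − x̄): 6.7500, -2.2500, -4.2500, -0.2500
Σ(xᵢ − x̄)² = 68.7500 ⇒ m₂ = 68.7500/4 = 17.18750
Σ(xᵢ − x̄)³ = 219.3750 ⇒ m₃ = 219.3750/4 = 54.84375
m₂^(3/2) = 17.18750^(1.5) = 71.25561
g_1 = m₃ / m₂^(3/2) = 54.84375 / 71.25561 ≈ 0.7697

0.7697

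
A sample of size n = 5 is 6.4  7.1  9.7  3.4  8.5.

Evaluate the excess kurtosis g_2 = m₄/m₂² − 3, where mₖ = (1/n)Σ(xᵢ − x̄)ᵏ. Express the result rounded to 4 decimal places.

x̄ = 7.0200
Σ(xᵢ − x̄)² = 22.8680 ⇒ m₂ = 4.57360
Σ(xᵢ − x̄)⁴ = 228.2578 ⇒ m₄ = 45.65157
m₂² = 20.91782
g_2 = m₄/m₂² − 3 = 2.18242 − 3 ≈ -0.8176

-0.8176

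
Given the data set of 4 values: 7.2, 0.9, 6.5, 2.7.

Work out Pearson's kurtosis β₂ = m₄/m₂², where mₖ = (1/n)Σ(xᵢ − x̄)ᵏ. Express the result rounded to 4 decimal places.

x̄ = 4.3250
Σ(xᵢ − x̄)² = 27.3675 ⇒ m₂ = 6.84188
Σ(xᵢ − x̄)⁴ = 235.2798 ⇒ m₄ = 58.81996
m₂² = 46.81125
β₂ = m₄/m₂² = 58.81996 / 46.81125 ≈ 1.2565

1.2565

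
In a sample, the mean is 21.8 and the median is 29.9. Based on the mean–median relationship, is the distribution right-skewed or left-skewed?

mean − median = 21.8 − 29.9 = -8.1
mean < median ⇒ the longer tail is on the left ⇒ left-skewed (negatively skewed).

left-skewed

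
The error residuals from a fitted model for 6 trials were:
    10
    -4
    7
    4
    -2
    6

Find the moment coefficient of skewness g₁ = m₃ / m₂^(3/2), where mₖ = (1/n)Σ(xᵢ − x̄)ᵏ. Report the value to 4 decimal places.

-0.3487

x̄ = (10 - 4 + 7 + 4 - 2 + 6) / 6 = 3.5000
deviations (xᵢ − x̄): 6.5000, -7.5000, 3.5000, 0.5000, -5.5000, 2.5000
Σ(xᵢ − x̄)² = 147.5000 ⇒ m₂ = 147.5000/6 = 24.58333
Σ(xᵢ − x̄)³ = -255.0000 ⇒ m₃ = -255.0000/6 = -42.50000
m₂^(3/2) = 24.58333^(1.5) = 121.88806
g₁ = m₃ / m₂^(3/2) = -42.50000 / 121.88806 ≈ -0.3487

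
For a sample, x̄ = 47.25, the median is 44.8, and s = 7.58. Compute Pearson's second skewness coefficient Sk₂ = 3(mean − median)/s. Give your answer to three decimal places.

0.970

Sk₂ = 3(47.25 − 44.8) / 7.58 = 3 × 2.4500 / 7.58
    = 7.3500 / 7.58 ≈ 0.970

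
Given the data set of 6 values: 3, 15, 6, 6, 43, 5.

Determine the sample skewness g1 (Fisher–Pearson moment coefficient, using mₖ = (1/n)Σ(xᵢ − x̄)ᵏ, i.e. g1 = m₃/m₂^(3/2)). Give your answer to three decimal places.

1.526

x̄ = (3 + 15 + 6 + 6 + 43 + 5) / 6 = 13.0000
deviations (xᵢ − x̄): -10.0000, 2.0000, -7.0000, -7.0000, 30.0000, -8.0000
Σ(xᵢ − x̄)² = 1166.0000 ⇒ m₂ = 1166.0000/6 = 194.33333
Σ(xᵢ − x̄)³ = 24810.0000 ⇒ m₃ = 24810.0000/6 = 4135.00000
m₂^(3/2) = 194.33333^(1.5) = 2709.07451
g1 = m₃ / m₂^(3/2) = 4135.00000 / 2709.07451 ≈ 1.526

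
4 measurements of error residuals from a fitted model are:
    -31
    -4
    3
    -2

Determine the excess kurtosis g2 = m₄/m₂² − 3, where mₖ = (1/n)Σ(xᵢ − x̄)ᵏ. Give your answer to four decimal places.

-0.7536

x̄ = -8.5000
Σ(xᵢ − x̄)² = 701.0000 ⇒ m₂ = 175.25000
Σ(xᵢ − x̄)⁴ = 275974.2500 ⇒ m₄ = 68993.56250
m₂² = 30712.56250
g2 = m₄/m₂² − 3 = 2.24643 − 3 ≈ -0.7536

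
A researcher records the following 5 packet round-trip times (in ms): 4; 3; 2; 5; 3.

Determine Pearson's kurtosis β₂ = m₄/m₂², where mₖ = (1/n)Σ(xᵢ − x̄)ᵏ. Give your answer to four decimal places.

1.9556

x̄ = 3.4000
Σ(xᵢ − x̄)² = 5.2000 ⇒ m₂ = 1.04000
Σ(xᵢ − x̄)⁴ = 10.5760 ⇒ m₄ = 2.11520
m₂² = 1.08160
β₂ = m₄/m₂² = 2.11520 / 1.08160 ≈ 1.9556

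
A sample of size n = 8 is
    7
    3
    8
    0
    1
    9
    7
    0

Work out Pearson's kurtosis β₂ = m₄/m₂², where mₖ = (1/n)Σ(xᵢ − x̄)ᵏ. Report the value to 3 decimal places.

x̄ = 4.3750
Σ(xᵢ − x̄)² = 99.8750 ⇒ m₂ = 12.48438
Σ(xᵢ − x̄)⁴ = 1591.2441 ⇒ m₄ = 198.90552
m₂² = 155.85962
β₂ = m₄/m₂² = 198.90552 / 155.85962 ≈ 1.276

1.276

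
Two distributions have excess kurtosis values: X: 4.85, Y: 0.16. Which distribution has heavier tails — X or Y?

X

Higher excess kurtosis ⇒ heavier tails relative to the normal distribution.
4.85 vs 0.16: the larger is 4.85, so X has heavier tails.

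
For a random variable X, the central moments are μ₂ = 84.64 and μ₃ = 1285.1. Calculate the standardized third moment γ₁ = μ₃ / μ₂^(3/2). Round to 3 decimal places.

1.650

σ = √μ₂ = √84.64 = 9.20000
σ³ = μ₂^(3/2) = 778.68800
γ₁ = μ₃/σ³ = 1285.1 / 778.68800 ≈ 1.650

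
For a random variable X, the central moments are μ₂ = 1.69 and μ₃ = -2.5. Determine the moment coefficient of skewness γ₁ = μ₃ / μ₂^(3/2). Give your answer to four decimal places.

σ = √μ₂ = √1.69 = 1.30000
σ³ = μ₂^(3/2) = 2.19700
γ₁ = μ₃/σ³ = -2.5 / 2.19700 ≈ -1.1379

-1.1379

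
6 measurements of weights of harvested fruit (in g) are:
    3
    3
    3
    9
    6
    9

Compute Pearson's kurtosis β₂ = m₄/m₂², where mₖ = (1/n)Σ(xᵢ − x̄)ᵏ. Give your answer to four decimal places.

x̄ = 5.5000
Σ(xᵢ − x̄)² = 43.5000 ⇒ m₂ = 7.25000
Σ(xᵢ − x̄)⁴ = 417.3750 ⇒ m₄ = 69.56250
m₂² = 52.56250
β₂ = m₄/m₂² = 69.56250 / 52.56250 ≈ 1.3234

1.3234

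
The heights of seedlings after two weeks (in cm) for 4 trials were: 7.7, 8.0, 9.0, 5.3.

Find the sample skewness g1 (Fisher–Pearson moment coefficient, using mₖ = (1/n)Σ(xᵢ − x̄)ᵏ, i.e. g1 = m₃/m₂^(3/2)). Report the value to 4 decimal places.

x̄ = (7.7 + 8.0 + 9.0 + 5.3) / 4 = 7.5000
deviations (xᵢ − x̄): 0.2000, 0.5000, 1.5000, -2.2000
Σ(xᵢ − x̄)² = 7.3800 ⇒ m₂ = 7.3800/4 = 1.84500
Σ(xᵢ − x̄)³ = -7.1400 ⇒ m₃ = -7.1400/4 = -1.78500
m₂^(3/2) = 1.84500^(1.5) = 2.50608
g1 = m₃ / m₂^(3/2) = -1.78500 / 2.50608 ≈ -0.7123

-0.7123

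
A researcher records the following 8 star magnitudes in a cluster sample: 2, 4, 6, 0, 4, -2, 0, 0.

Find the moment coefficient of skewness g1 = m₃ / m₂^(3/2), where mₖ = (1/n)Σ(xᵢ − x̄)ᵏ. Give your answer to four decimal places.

0.2353

x̄ = (2 + 4 + 6 + 0 + 4 - 2 + 0 + 0) / 8 = 1.7500
deviations (xᵢ − x̄): 0.2500, 2.2500, 4.2500, -1.7500, 2.2500, -3.7500, -1.7500, -1.7500
Σ(xᵢ − x̄)² = 51.5000 ⇒ m₂ = 51.5000/8 = 6.43750
Σ(xᵢ − x̄)³ = 30.7500 ⇒ m₃ = 30.7500/8 = 3.84375
m₂^(3/2) = 6.43750^(1.5) = 16.33337
g1 = m₃ / m₂^(3/2) = 3.84375 / 16.33337 ≈ 0.2353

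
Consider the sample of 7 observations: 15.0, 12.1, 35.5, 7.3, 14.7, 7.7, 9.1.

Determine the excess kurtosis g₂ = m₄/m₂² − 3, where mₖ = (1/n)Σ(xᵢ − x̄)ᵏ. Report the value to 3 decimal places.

1.259

x̄ = 14.4857
Σ(xᵢ − x̄)² = 574.2886 ⇒ m₂ = 82.04122
Σ(xᵢ − x̄)⁴ = 200670.8974 ⇒ m₄ = 28667.27106
m₂² = 6730.76252
g₂ = m₄/m₂² − 3 = 4.25914 − 3 ≈ 1.259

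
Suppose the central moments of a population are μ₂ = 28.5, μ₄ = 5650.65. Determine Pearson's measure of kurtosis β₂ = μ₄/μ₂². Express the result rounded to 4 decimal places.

μ₂² = 28.5² = 812.25000
μ₄/μ₂² = 5650.65 / 812.25000 = 6.95679
β₂ ≈ 6.9568

6.9568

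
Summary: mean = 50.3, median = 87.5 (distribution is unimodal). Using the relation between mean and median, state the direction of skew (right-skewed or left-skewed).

mean − median = 50.3 − 87.5 = -37.2
mean < median ⇒ the longer tail is on the left ⇒ left-skewed (negatively skewed).

left-skewed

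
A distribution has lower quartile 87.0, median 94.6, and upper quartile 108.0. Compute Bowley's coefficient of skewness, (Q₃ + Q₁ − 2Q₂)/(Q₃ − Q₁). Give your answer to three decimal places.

numerator: Q₃ + Q₁ − 2Q₂ = 108.0 + 87.0 − 2×94.6 = 5.8000
denominator: Q₃ − Q₁ = 108.0 − 87.0 = 21.0000
Bowley skewness = 5.8000 / 21.0000 ≈ 0.276

0.276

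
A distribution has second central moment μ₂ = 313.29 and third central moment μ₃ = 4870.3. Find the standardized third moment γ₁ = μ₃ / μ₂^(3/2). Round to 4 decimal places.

σ = √μ₂ = √313.29 = 17.70000
σ³ = μ₂^(3/2) = 5545.23300
γ₁ = μ₃/σ³ = 4870.3 / 5545.23300 ≈ 0.8783

0.8783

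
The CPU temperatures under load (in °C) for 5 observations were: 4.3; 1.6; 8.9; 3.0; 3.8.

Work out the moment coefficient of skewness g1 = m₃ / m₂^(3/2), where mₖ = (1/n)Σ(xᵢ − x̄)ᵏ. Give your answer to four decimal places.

x̄ = (4.3 + 1.6 + 8.9 + 3.0 + 3.8) / 5 = 4.3200
deviations (xᵢ − x̄): -0.0200, -2.7200, 4.5800, -1.3200, -0.5200
Σ(xᵢ − x̄)² = 30.3880 ⇒ m₂ = 30.3880/5 = 6.07760
Σ(xᵢ − x̄)³ = 73.5077 ⇒ m₃ = 73.5077/5 = 14.70154
m₂^(3/2) = 6.07760^(1.5) = 14.98298
g1 = m₃ / m₂^(3/2) = 14.70154 / 14.98298 ≈ 0.9812

0.9812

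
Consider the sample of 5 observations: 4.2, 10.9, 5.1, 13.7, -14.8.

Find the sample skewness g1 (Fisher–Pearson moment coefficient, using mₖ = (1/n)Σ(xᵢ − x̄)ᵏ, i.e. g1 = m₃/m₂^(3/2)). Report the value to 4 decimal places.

-1.0386

x̄ = (4.2 + 10.9 + 5.1 + 13.7 - 14.8) / 5 = 3.8200
deviations (xᵢ − x̄): 0.3800, 7.0800, 1.2800, 9.8800, -18.6200
Σ(xᵢ − x̄)² = 496.2280 ⇒ m₂ = 496.2280/5 = 99.24560
Σ(xᵢ − x̄)³ = -5134.1587 ⇒ m₃ = -5134.1587/5 = -1026.83174
m₂^(3/2) = 99.24560^(1.5) = 988.70537
g1 = m₃ / m₂^(3/2) = -1026.83174 / 988.70537 ≈ -1.0386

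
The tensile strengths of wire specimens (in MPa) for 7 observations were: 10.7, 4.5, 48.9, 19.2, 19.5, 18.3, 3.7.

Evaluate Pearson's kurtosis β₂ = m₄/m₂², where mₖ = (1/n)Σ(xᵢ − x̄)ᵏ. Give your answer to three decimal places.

3.601

x̄ = 17.8286
Σ(xᵢ − x̄)² = 1398.4143 ⇒ m₂ = 199.77347
Σ(xᵢ − x̄)⁴ = 1006062.4610 ⇒ m₄ = 143723.20871
m₂² = 39909.43907
β₂ = m₄/m₂² = 143723.20871 / 39909.43907 ≈ 3.601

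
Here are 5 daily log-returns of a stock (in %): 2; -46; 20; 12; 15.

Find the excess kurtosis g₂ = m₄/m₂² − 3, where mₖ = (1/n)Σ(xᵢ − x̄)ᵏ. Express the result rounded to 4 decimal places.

x̄ = 0.6000
Σ(xᵢ − x̄)² = 2887.2000 ⇒ m₂ = 577.44000
Σ(xᵢ − x̄)⁴ = 4917211.2960 ⇒ m₄ = 983442.25920
m₂² = 333436.95360
g₂ = m₄/m₂² − 3 = 2.94941 − 3 ≈ -0.0506

-0.0506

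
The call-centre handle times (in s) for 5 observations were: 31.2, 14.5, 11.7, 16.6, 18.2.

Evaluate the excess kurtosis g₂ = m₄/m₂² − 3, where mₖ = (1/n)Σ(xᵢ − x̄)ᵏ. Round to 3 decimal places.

-0.208

x̄ = 18.4400
Σ(xᵢ − x̄)² = 227.2120 ⇒ m₂ = 45.44240
Σ(xᵢ − x̄)⁴ = 28825.6855 ⇒ m₄ = 5765.13709
m₂² = 2065.01172
g₂ = m₄/m₂² − 3 = 2.79182 − 3 ≈ -0.208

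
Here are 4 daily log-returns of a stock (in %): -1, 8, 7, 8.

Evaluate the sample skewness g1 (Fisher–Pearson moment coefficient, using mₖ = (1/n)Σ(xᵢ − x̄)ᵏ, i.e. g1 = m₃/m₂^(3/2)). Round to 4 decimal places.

-1.1154

x̄ = (-1 + 8 + 7 + 8) / 4 = 5.5000
deviations (xᵢ − x̄): -6.5000, 2.5000, 1.5000, 2.5000
Σ(xᵢ − x̄)² = 57.0000 ⇒ m₂ = 57.0000/4 = 14.25000
Σ(xᵢ − x̄)³ = -240.0000 ⇒ m₃ = -240.0000/4 = -60.00000
m₂^(3/2) = 14.25000^(1.5) = 53.79257
g1 = m₃ / m₂^(3/2) = -60.00000 / 53.79257 ≈ -1.1154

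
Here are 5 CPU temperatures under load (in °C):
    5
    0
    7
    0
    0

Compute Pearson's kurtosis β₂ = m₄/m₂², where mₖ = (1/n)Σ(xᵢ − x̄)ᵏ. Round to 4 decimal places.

x̄ = 2.4000
Σ(xᵢ − x̄)² = 45.2000 ⇒ m₂ = 9.04000
Σ(xᵢ − x̄)⁴ = 592.9760 ⇒ m₄ = 118.59520
m₂² = 81.72160
β₂ = m₄/m₂² = 118.59520 / 81.72160 ≈ 1.4512

1.4512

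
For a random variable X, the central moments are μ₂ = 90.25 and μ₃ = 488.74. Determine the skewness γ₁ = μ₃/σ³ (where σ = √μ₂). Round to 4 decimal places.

σ = √μ₂ = √90.25 = 9.50000
σ³ = μ₂^(3/2) = 857.37500
γ₁ = μ₃/σ³ = 488.74 / 857.37500 ≈ 0.5700

0.5700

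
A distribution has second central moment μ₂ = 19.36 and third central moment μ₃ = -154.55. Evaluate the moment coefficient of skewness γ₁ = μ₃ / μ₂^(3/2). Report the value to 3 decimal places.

-1.814

σ = √μ₂ = √19.36 = 4.40000
σ³ = μ₂^(3/2) = 85.18400
γ₁ = μ₃/σ³ = -154.55 / 85.18400 ≈ -1.814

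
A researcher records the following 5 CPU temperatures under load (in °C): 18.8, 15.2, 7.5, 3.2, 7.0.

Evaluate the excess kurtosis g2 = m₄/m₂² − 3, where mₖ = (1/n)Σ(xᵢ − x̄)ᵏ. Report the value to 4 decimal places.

x̄ = 10.3400
Σ(xᵢ − x̄)² = 165.3920 ⇒ m₂ = 33.07840
Σ(xᵢ − x̄)⁴ = 8468.8004 ⇒ m₄ = 1693.76007
m₂² = 1094.18055
g2 = m₄/m₂² − 3 = 1.54797 − 3 ≈ -1.4520

-1.4520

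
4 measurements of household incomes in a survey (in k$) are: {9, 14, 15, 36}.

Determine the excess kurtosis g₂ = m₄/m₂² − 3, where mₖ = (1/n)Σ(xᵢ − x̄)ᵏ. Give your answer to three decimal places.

-0.772

x̄ = 18.5000
Σ(xᵢ − x̄)² = 429.0000 ⇒ m₂ = 107.25000
Σ(xᵢ − x̄)⁴ = 102494.2500 ⇒ m₄ = 25623.56250
m₂² = 11502.56250
g₂ = m₄/m₂² − 3 = 2.22764 − 3 ≈ -0.772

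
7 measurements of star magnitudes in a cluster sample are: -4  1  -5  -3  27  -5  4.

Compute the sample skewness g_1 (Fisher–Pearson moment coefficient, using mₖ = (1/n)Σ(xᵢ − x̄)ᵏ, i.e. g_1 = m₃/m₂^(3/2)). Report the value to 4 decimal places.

x̄ = (-4 + 1 - 5 - 3 + 27 - 5 + 4) / 7 = 2.1429
deviations (xᵢ − x̄): -6.1429, -1.1429, -7.1429, -5.1429, 24.8571, -7.1429, 1.8571
Σ(xᵢ − x̄)² = 788.8571 ⇒ m₂ = 788.8571/7 = 112.69388
Σ(xᵢ − x̄)³ = 14266.8980 ⇒ m₃ = 14266.8980/7 = 2038.12828
m₂^(3/2) = 112.69388^(1.5) = 1196.32859
g_1 = m₃ / m₂^(3/2) = 2038.12828 / 1196.32859 ≈ 1.7037

1.7037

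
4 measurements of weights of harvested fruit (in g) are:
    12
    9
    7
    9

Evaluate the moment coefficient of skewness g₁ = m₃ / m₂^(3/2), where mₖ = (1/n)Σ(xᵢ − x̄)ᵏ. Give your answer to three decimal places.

x̄ = (12 + 9 + 7 + 9) / 4 = 9.2500
deviations (xᵢ − x̄): 2.7500, -0.2500, -2.2500, -0.2500
Σ(xᵢ − x̄)² = 12.7500 ⇒ m₂ = 12.7500/4 = 3.18750
Σ(xᵢ − x̄)³ = 9.3750 ⇒ m₃ = 9.3750/4 = 2.34375
m₂^(3/2) = 3.18750^(1.5) = 5.69083
g₁ = m₃ / m₂^(3/2) = 2.34375 / 5.69083 ≈ 0.412

0.412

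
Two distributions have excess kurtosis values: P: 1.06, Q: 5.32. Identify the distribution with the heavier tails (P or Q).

Q

Higher excess kurtosis ⇒ heavier tails relative to the normal distribution.
1.06 vs 5.32: the larger is 5.32, so Q has heavier tails.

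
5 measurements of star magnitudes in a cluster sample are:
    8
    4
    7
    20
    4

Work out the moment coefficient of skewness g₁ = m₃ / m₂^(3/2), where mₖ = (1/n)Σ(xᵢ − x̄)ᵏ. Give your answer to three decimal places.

x̄ = (8 + 4 + 7 + 20 + 4) / 5 = 8.6000
deviations (xᵢ − x̄): -0.6000, -4.6000, -1.6000, 11.4000, -4.6000
Σ(xᵢ − x̄)² = 175.2000 ⇒ m₂ = 175.2000/5 = 35.04000
Σ(xᵢ − x̄)³ = 1282.5600 ⇒ m₃ = 1282.5600/5 = 256.51200
m₂^(3/2) = 35.04000^(1.5) = 207.41786
g₁ = m₃ / m₂^(3/2) = 256.51200 / 207.41786 ≈ 1.237

1.237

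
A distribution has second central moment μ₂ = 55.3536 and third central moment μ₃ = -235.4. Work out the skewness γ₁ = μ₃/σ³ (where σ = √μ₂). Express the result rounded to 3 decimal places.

σ = √μ₂ = √55.3536 = 7.44000
σ³ = μ₂^(3/2) = 411.83078
γ₁ = μ₃/σ³ = -235.4 / 411.83078 ≈ -0.572

-0.572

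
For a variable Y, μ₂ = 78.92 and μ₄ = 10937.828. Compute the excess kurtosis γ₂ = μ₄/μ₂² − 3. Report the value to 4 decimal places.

μ₂² = 78.92² = 6228.36640
μ₄/μ₂² = 10937.828 / 6228.36640 = 1.75613
γ₂ = 1.75613 − 3 ≈ -1.2439

-1.2439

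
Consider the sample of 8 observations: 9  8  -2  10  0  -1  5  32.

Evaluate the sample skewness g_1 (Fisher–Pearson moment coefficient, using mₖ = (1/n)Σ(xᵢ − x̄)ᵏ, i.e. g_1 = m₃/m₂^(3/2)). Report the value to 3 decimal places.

1.469

x̄ = (9 + 8 - 2 + 10 + 0 - 1 + 5 + 32) / 8 = 7.6250
deviations (xᵢ − x̄): 1.3750, 0.3750, -9.6250, 2.3750, -7.6250, -8.6250, -2.6250, 24.3750
Σ(xᵢ − x̄)² = 833.8750 ⇒ m₂ = 833.8750/8 = 104.23438
Σ(xᵢ − x̄)³ = 12503.5313 ⇒ m₃ = 12503.5313/8 = 1562.94141
m₂^(3/2) = 104.23438^(1.5) = 1064.18333
g_1 = m₃ / m₂^(3/2) = 1562.94141 / 1064.18333 ≈ 1.469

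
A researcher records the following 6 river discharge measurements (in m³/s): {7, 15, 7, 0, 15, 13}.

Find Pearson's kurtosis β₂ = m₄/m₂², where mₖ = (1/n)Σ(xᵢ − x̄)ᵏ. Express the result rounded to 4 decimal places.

1.9877

x̄ = 9.5000
Σ(xᵢ − x̄)² = 175.5000 ⇒ m₂ = 29.25000
Σ(xᵢ − x̄)⁴ = 10203.3750 ⇒ m₄ = 1700.56250
m₂² = 855.56250
β₂ = m₄/m₂² = 1700.56250 / 855.56250 ≈ 1.9877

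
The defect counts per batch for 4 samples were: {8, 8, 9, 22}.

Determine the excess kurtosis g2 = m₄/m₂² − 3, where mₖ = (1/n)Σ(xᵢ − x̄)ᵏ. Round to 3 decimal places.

x̄ = 11.7500
Σ(xᵢ − x̄)² = 140.7500 ⇒ m₂ = 35.18750
Σ(xᵢ − x̄)⁴ = 11490.8281 ⇒ m₄ = 2872.70703
m₂² = 1238.16016
g2 = m₄/m₂² − 3 = 2.32014 − 3 ≈ -0.680

-0.680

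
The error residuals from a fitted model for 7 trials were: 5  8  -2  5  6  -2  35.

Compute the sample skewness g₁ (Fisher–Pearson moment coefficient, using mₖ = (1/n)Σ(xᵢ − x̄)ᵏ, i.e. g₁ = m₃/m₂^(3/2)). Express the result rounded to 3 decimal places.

x̄ = (5 + 8 - 2 + 5 + 6 - 2 + 35) / 7 = 7.8571
deviations (xᵢ − x̄): -2.8571, 0.1429, -9.8571, -2.8571, -1.8571, -9.8571, 27.1429
Σ(xᵢ − x̄)² = 950.8571 ⇒ m₂ = 950.8571/7 = 135.83673
Σ(xᵢ − x̄)³ = 18028.5306 ⇒ m₃ = 18028.5306/7 = 2575.50437
m₂^(3/2) = 135.83673^(1.5) = 1583.16380
g₁ = m₃ / m₂^(3/2) = 2575.50437 / 1583.16380 ≈ 1.627

1.627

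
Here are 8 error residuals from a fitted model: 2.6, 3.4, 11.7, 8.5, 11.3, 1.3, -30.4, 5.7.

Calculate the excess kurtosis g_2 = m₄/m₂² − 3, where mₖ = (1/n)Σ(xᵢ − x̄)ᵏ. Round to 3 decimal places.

2.253

x̄ = 1.7625
Σ(xᵢ − x̄)² = 1288.6388 ⇒ m₂ = 161.07984
Σ(xᵢ − x̄)⁴ = 1090373.4617 ⇒ m₄ = 136296.68271
m₂² = 25946.71606
g_2 = m₄/m₂² − 3 = 5.25295 − 3 ≈ 2.253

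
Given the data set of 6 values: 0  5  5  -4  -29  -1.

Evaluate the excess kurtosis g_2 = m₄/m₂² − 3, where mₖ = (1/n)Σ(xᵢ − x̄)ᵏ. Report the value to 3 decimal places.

x̄ = -4.0000
Σ(xᵢ − x̄)² = 812.0000 ⇒ m₂ = 135.33333
Σ(xᵢ − x̄)⁴ = 404084.0000 ⇒ m₄ = 67347.33333
m₂² = 18315.11111
g_2 = m₄/m₂² − 3 = 3.67715 − 3 ≈ 0.677

0.677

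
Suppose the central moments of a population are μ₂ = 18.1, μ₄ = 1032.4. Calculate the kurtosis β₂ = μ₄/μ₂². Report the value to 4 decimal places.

3.1513

μ₂² = 18.1² = 327.61000
μ₄/μ₂² = 1032.4 / 327.61000 = 3.15131
β₂ ≈ 3.1513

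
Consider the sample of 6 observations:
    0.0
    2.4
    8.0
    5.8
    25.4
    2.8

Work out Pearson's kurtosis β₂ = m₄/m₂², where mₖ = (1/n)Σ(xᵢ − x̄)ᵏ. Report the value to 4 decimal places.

3.5746

x̄ = 7.4000
Σ(xᵢ − x̄)² = 427.8400 ⇒ m₂ = 71.30667
Σ(xᵢ − x̄)⁴ = 109054.0864 ⇒ m₄ = 18175.68107
m₂² = 5084.64071
β₂ = m₄/m₂² = 18175.68107 / 5084.64071 ≈ 3.5746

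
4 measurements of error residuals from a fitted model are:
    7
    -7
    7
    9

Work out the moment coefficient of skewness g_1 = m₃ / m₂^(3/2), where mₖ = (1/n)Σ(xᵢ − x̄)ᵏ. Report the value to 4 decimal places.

x̄ = (7 - 7 + 7 + 9) / 4 = 4.0000
deviations (xᵢ − x̄): 3.0000, -11.0000, 3.0000, 5.0000
Σ(xᵢ − x̄)² = 164.0000 ⇒ m₂ = 164.0000/4 = 41.00000
Σ(xᵢ − x̄)³ = -1152.0000 ⇒ m₃ = -1152.0000/4 = -288.00000
m₂^(3/2) = 41.00000^(1.5) = 262.52809
g_1 = m₃ / m₂^(3/2) = -288.00000 / 262.52809 ≈ -1.0970

-1.0970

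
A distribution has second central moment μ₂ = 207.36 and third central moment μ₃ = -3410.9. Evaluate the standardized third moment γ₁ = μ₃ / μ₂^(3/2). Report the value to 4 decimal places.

σ = √μ₂ = √207.36 = 14.40000
σ³ = μ₂^(3/2) = 2985.98400
γ₁ = μ₃/σ³ = -3410.9 / 2985.98400 ≈ -1.1423

-1.1423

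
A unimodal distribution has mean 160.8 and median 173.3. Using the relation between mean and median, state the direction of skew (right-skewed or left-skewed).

mean − median = 160.8 − 173.3 = -12.5
mean < median ⇒ the longer tail is on the left ⇒ left-skewed (negatively skewed).

left-skewed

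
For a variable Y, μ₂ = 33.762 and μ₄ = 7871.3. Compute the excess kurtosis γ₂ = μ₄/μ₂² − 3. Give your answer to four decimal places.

μ₂² = 33.762² = 1139.87264
μ₄/μ₂² = 7871.3 / 1139.87264 = 6.90542
γ₂ = 6.90542 − 3 ≈ 3.9054

3.9054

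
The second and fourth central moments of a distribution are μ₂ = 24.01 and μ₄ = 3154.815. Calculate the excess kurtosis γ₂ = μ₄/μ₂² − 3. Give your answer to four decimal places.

μ₂² = 24.01² = 576.48010
μ₄/μ₂² = 3154.815 / 576.48010 = 5.47255
γ₂ = 5.47255 − 3 ≈ 2.4725

2.4725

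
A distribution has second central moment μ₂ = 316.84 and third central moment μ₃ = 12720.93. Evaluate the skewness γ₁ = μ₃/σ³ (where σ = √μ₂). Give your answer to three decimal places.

2.256

σ = √μ₂ = √316.84 = 17.80000
σ³ = μ₂^(3/2) = 5639.75200
γ₁ = μ₃/σ³ = 12720.93 / 5639.75200 ≈ 2.256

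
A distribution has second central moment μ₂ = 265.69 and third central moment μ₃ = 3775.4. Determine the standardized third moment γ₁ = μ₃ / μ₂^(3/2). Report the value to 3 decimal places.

0.872

σ = √μ₂ = √265.69 = 16.30000
σ³ = μ₂^(3/2) = 4330.74700
γ₁ = μ₃/σ³ = 3775.4 / 4330.74700 ≈ 0.872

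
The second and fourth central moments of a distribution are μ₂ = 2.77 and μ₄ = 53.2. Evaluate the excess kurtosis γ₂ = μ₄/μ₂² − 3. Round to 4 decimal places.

μ₂² = 2.77² = 7.67290
μ₄/μ₂² = 53.2 / 7.67290 = 6.93349
γ₂ = 6.93349 − 3 ≈ 3.9335

3.9335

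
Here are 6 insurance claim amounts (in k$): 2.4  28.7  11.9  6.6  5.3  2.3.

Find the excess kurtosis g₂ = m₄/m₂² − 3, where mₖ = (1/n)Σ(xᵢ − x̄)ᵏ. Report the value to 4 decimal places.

x̄ = 9.5333
Σ(xᵢ − x̄)² = 502.6933 ⇒ m₂ = 83.78222
Σ(xᵢ − x̄)⁴ = 140707.4864 ⇒ m₄ = 23451.24774
m₂² = 7019.46076
g₂ = m₄/m₂² − 3 = 3.34089 − 3 ≈ 0.3409

0.3409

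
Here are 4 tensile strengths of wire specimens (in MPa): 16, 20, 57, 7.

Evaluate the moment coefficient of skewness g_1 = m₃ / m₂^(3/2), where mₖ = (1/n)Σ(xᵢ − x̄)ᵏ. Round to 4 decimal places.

x̄ = (16 + 20 + 57 + 7) / 4 = 25.0000
deviations (xᵢ − x̄): -9.0000, -5.0000, 32.0000, -18.0000
Σ(xᵢ − x̄)² = 1454.0000 ⇒ m₂ = 1454.0000/4 = 363.50000
Σ(xᵢ − x̄)³ = 26082.0000 ⇒ m₃ = 26082.0000/4 = 6520.50000
m₂^(3/2) = 363.50000^(1.5) = 6930.37321
g_1 = m₃ / m₂^(3/2) = 6520.50000 / 6930.37321 ≈ 0.9409

0.9409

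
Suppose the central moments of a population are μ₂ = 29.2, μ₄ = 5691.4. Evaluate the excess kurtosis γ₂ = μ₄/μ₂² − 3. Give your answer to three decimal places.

μ₂² = 29.2² = 852.64000
μ₄/μ₂² = 5691.4 / 852.64000 = 6.67503
γ₂ = 6.67503 − 3 ≈ 3.675

3.675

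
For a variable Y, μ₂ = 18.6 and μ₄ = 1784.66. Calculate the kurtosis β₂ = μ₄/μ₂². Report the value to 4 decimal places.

μ₂² = 18.6² = 345.96000
μ₄/μ₂² = 1784.66 / 345.96000 = 5.15857
β₂ ≈ 5.1586

5.1586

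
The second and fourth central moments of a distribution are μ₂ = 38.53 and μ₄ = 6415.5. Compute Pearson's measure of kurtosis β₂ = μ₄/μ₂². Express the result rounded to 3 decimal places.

μ₂² = 38.53² = 1484.56090
μ₄/μ₂² = 6415.5 / 1484.56090 = 4.32148
β₂ ≈ 4.321

4.321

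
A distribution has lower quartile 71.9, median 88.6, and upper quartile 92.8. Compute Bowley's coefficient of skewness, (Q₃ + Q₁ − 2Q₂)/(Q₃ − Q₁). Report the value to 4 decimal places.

numerator: Q₃ + Q₁ − 2Q₂ = 92.8 + 71.9 − 2×88.6 = -12.5000
denominator: Q₃ − Q₁ = 92.8 − 71.9 = 20.9000
Bowley skewness = -12.5000 / 20.9000 ≈ -0.5981

-0.5981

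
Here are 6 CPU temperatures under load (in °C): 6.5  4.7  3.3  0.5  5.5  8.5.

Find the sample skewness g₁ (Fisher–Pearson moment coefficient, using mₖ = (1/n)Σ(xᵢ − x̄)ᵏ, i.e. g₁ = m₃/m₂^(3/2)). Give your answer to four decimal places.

x̄ = (6.5 + 4.7 + 3.3 + 0.5 + 5.5 + 8.5) / 6 = 4.8333
deviations (xᵢ − x̄): 1.6667, -0.1333, -1.5333, -4.3333, 0.6667, 3.6667
Σ(xᵢ − x̄)² = 37.8133 ⇒ m₂ = 37.8133/6 = 6.30222
Σ(xᵢ − x̄)³ = -30.7556 ⇒ m₃ = -30.7556/6 = -5.12593
m₂^(3/2) = 6.30222^(1.5) = 15.82124
g₁ = m₃ / m₂^(3/2) = -5.12593 / 15.82124 ≈ -0.3240

-0.3240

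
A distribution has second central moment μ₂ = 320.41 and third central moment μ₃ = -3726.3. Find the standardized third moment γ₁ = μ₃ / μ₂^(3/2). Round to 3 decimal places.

σ = √μ₂ = √320.41 = 17.90000
σ³ = μ₂^(3/2) = 5735.33900
γ₁ = μ₃/σ³ = -3726.3 / 5735.33900 ≈ -0.650

-0.650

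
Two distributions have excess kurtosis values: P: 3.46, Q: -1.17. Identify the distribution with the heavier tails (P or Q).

Higher excess kurtosis ⇒ heavier tails relative to the normal distribution.
3.46 vs -1.17: the larger is 3.46, so P has heavier tails. (P is leptokurtic — heavier-than-normal tails; the other is platykurtic.)

P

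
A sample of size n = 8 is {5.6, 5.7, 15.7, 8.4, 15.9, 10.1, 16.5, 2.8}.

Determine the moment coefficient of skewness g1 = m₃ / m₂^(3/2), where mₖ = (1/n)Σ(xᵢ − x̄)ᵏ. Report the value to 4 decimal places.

0.0693

x̄ = (5.6 + 5.7 + 15.7 + 8.4 + 15.9 + 10.1 + 16.5 + 2.8) / 8 = 10.0875
deviations (xᵢ − x̄): -4.4875, -4.3875, 5.6125, -1.6875, 5.8125, 0.0125, 6.4125, -7.2875
Σ(xᵢ − x̄)² = 201.7488 ⇒ m₂ = 201.7488/8 = 25.21859
Σ(xᵢ − x̄)³ = 70.1986 ⇒ m₃ = 70.1986/8 = 8.77482
m₂^(3/2) = 25.21859^(1.5) = 126.64303
g1 = m₃ / m₂^(3/2) = 8.77482 / 126.64303 ≈ 0.0693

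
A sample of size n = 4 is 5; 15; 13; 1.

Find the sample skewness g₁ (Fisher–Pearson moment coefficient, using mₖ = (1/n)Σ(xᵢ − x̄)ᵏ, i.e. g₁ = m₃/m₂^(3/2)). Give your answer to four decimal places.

-0.1321

x̄ = (5 + 15 + 13 + 1) / 4 = 8.5000
deviations (xᵢ − x̄): -3.5000, 6.5000, 4.5000, -7.5000
Σ(xᵢ − x̄)² = 131.0000 ⇒ m₂ = 131.0000/4 = 32.75000
Σ(xᵢ − x̄)³ = -99.0000 ⇒ m₃ = -99.0000/4 = -24.75000
m₂^(3/2) = 32.75000^(1.5) = 187.42044
g₁ = m₃ / m₂^(3/2) = -24.75000 / 187.42044 ≈ -0.1321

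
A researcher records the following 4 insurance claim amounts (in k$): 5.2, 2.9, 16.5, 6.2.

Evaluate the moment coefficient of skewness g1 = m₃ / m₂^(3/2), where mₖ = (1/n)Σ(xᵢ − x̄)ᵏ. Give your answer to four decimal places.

0.9702

x̄ = (5.2 + 2.9 + 16.5 + 6.2) / 4 = 7.7000
deviations (xᵢ − x̄): -2.5000, -4.8000, 8.8000, -1.5000
Σ(xᵢ − x̄)² = 108.9800 ⇒ m₂ = 108.9800/4 = 27.24500
Σ(xᵢ − x̄)³ = 551.8800 ⇒ m₃ = 551.8800/4 = 137.97000
m₂^(3/2) = 27.24500^(1.5) = 142.21003
g1 = m₃ / m₂^(3/2) = 137.97000 / 142.21003 ≈ 0.9702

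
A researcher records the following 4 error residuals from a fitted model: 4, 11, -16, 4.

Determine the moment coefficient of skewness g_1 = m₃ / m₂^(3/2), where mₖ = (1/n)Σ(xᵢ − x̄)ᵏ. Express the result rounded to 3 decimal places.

x̄ = (4 + 11 - 16 + 4) / 4 = 0.7500
deviations (xᵢ − x̄): 3.2500, 10.2500, -16.7500, 3.2500
Σ(xᵢ − x̄)² = 406.7500 ⇒ m₂ = 406.7500/4 = 101.68750
Σ(xᵢ − x̄)³ = -3553.8750 ⇒ m₃ = -3553.8750/4 = -888.46875
m₂^(3/2) = 101.68750^(1.5) = 1025.41899
g_1 = m₃ / m₂^(3/2) = -888.46875 / 1025.41899 ≈ -0.866

-0.866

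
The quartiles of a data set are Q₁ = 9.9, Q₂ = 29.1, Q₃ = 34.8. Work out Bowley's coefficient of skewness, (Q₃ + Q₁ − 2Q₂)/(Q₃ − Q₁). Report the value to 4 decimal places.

-0.5422

numerator: Q₃ + Q₁ − 2Q₂ = 34.8 + 9.9 − 2×29.1 = -13.5000
denominator: Q₃ − Q₁ = 34.8 − 9.9 = 24.9000
Bowley skewness = -13.5000 / 24.9000 ≈ -0.5422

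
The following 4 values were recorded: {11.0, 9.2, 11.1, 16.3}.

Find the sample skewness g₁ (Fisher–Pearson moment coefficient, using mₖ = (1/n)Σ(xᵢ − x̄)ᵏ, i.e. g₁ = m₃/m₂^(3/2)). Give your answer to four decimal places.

x̄ = (11.0 + 9.2 + 11.1 + 16.3) / 4 = 11.9000
deviations (xᵢ − x̄): -0.9000, -2.7000, -0.8000, 4.4000
Σ(xᵢ − x̄)² = 28.1000 ⇒ m₂ = 28.1000/4 = 7.02500
Σ(xᵢ − x̄)³ = 64.2600 ⇒ m₃ = 64.2600/4 = 16.06500
m₂^(3/2) = 7.02500^(1.5) = 18.61956
g₁ = m₃ / m₂^(3/2) = 16.06500 / 18.61956 ≈ 0.8628

0.8628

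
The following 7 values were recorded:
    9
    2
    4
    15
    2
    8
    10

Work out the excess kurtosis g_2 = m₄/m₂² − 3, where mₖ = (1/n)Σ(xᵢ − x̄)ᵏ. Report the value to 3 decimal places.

x̄ = 7.1429
Σ(xᵢ − x̄)² = 136.8571 ⇒ m₂ = 19.55102
Σ(xᵢ − x̄)⁴ = 5386.9096 ⇒ m₄ = 769.55852
m₂² = 382.24240
g_2 = m₄/m₂² − 3 = 2.01327 − 3 ≈ -0.987

-0.987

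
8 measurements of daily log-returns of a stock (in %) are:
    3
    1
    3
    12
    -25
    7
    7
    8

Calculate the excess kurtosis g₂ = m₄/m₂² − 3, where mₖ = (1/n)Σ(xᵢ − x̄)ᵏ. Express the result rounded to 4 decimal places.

2.1641

x̄ = 2.0000
Σ(xᵢ − x̄)² = 918.0000 ⇒ m₂ = 114.75000
Σ(xᵢ − x̄)⁴ = 543990.0000 ⇒ m₄ = 67998.75000
m₂² = 13167.56250
g₂ = m₄/m₂² − 3 = 5.16411 − 3 ≈ 2.1641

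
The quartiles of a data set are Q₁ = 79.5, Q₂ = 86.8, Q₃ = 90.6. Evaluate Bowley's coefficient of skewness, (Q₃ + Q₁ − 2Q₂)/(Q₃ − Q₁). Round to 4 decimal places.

numerator: Q₃ + Q₁ − 2Q₂ = 90.6 + 79.5 − 2×86.8 = -3.5000
denominator: Q₃ − Q₁ = 90.6 − 79.5 = 11.1000
Bowley skewness = -3.5000 / 11.1000 ≈ -0.3153

-0.3153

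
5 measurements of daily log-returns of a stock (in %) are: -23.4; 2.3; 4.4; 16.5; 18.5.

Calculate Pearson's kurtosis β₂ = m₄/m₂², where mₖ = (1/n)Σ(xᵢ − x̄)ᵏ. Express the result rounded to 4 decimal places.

x̄ = 3.6600
Σ(xᵢ − x̄)² = 1119.7320 ⇒ m₂ = 223.94640
Σ(xᵢ − x̄)⁴ = 611864.3916 ⇒ m₄ = 122372.87832
m₂² = 50151.99007
β₂ = m₄/m₂² = 122372.87832 / 50151.99007 ≈ 2.4400

2.4400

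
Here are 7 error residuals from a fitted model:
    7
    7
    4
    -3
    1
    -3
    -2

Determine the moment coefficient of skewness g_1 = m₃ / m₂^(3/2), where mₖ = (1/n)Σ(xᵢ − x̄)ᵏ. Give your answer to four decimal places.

0.1969

x̄ = (7 + 7 + 4 - 3 + 1 - 3 - 2) / 7 = 1.5714
deviations (xᵢ − x̄): 5.4286, 5.4286, 2.4286, -4.5714, -0.5714, -4.5714, -3.5714
Σ(xᵢ − x̄)² = 119.7143 ⇒ m₂ = 119.7143/7 = 17.10204
Σ(xᵢ − x̄)³ = 97.4694 ⇒ m₃ = 97.4694/7 = 13.92420
m₂^(3/2) = 17.10204^(1.5) = 70.72483
g_1 = m₃ / m₂^(3/2) = 13.92420 / 70.72483 ≈ 0.1969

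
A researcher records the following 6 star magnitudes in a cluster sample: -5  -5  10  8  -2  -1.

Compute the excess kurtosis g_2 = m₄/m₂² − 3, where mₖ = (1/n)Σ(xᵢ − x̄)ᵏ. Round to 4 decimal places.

-1.4283

x̄ = 0.8333
Σ(xᵢ − x̄)² = 214.8333 ⇒ m₂ = 35.80556
Σ(xᵢ − x̄)⁴ = 12090.1528 ⇒ m₄ = 2015.02546
m₂² = 1282.03781
g_2 = m₄/m₂² − 3 = 1.57174 − 3 ≈ -1.4283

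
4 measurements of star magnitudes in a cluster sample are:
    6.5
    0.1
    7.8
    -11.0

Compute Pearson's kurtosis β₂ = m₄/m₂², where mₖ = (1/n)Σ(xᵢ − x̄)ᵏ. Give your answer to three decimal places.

1.886

x̄ = 0.8500
Σ(xᵢ − x̄)² = 221.2100 ⇒ m₂ = 55.30250
Σ(xᵢ − x̄)⁴ = 23070.9724 ⇒ m₄ = 5767.74311
m₂² = 3058.36651
β₂ = m₄/m₂² = 5767.74311 / 3058.36651 ≈ 1.886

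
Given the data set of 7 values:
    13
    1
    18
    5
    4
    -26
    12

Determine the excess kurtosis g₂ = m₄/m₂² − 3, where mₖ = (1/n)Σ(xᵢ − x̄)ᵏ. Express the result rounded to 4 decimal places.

x̄ = 3.8571
Σ(xᵢ − x̄)² = 1250.8571 ⇒ m₂ = 178.69388
Σ(xᵢ − x̄)⁴ = 846141.8892 ⇒ m₄ = 120877.41274
m₂² = 31931.50187
g₂ = m₄/m₂² − 3 = 3.78552 − 3 ≈ 0.7855

0.7855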